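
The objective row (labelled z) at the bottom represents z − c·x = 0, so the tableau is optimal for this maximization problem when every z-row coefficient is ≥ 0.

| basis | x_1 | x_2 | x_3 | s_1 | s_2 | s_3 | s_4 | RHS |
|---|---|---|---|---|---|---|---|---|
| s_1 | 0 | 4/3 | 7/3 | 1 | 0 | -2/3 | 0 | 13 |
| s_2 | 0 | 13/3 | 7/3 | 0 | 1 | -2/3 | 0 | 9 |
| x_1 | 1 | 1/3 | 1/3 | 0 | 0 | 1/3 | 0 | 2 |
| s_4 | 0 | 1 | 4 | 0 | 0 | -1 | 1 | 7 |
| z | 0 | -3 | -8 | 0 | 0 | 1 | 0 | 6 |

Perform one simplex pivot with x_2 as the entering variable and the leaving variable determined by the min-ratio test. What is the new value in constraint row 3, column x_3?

2/13

Ratio test on column x_2 — row 1: 13/(4/3) = 39/4; row 2: 9/(13/3) = 27/13; row 3: 2/(1/3) = 6; row 4: 7/1 = 7. Minimum is 27/13 at row 2 (s_2 leaves); pivot element 13/3.
Divide row 2 by 13/3; eliminate column x_2 from the other rows.
Row 3 update in column x_3: 1/3 − (1/3)·(7/13) = 2/13.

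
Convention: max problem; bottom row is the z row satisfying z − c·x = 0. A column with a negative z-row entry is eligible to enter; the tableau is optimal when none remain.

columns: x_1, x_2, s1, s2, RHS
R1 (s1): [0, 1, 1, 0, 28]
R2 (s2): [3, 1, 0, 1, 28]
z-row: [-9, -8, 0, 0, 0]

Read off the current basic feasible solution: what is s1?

28

s1 is basic (row 1); its value is the RHS of that row, 28.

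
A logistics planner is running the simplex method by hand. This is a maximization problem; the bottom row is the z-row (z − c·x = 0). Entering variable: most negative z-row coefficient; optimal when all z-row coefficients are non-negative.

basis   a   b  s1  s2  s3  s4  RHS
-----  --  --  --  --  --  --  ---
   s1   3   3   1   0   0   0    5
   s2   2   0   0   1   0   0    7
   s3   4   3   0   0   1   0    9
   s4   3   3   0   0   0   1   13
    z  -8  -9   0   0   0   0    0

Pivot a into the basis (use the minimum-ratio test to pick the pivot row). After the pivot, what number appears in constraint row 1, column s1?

Ratio test on column a — row 1: 5/3 = 5/3; row 2: 7/2 = 7/2; row 3: 9/4 = 9/4; row 4: 13/3 = 13/3. Minimum is 5/3 at row 1 (s1 leaves); pivot element 3.
Divide row 1 by 3; eliminate column a from the other rows.
In the new row 1, the s1 entry is the old entry divided by the pivot: 1/3 = 1/3.

1/3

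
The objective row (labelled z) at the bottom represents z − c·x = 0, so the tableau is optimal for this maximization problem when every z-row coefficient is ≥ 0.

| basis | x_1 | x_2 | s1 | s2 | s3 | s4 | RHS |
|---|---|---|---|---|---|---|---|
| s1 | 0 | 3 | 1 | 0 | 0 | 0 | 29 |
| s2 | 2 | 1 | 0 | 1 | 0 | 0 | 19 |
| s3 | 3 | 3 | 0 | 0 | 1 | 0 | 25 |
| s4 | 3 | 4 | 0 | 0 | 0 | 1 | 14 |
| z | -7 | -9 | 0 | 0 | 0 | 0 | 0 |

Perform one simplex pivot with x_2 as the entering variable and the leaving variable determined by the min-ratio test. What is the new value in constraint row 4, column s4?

1/4

Ratio test on column x_2 — row 1: 29/3 = 29/3; row 2: 19/1 = 19; row 3: 25/3 = 25/3; row 4: 14/4 = 7/2. Minimum is 7/2 at row 4 (s4 leaves); pivot element 4.
Divide row 4 by 4; eliminate column x_2 from the other rows.
In the new row 4, the s4 entry is the old entry divided by the pivot: 1/4 = 1/4.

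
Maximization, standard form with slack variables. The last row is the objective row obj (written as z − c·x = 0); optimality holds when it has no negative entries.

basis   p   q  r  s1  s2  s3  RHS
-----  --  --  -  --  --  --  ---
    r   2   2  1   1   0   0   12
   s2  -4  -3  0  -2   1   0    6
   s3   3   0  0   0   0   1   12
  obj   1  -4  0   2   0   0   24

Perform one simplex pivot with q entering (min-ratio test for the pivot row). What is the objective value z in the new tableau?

Ratio test on column q — row 1: 12/2 = 6; row 2: entry -3 ≤ 0; row 3: entry 0 ≤ 0. Minimum is 6 at row 1 (r leaves); pivot element 2.
Pivot on row 1; the obj-row RHS becomes 24 − (-4)·6 = 48.

48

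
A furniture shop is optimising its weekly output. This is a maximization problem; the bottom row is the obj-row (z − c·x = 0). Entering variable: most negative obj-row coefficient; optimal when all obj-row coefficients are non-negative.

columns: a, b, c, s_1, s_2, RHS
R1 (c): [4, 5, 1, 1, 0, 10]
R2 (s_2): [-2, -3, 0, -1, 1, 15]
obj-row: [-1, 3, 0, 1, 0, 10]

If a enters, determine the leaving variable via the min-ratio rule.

Column a entries and ratios — c: 10/4 = 5/2; s_2: -2 ≤ 0, skip.
Smallest ratio is 5/2 in the row of c, so c leaves.

c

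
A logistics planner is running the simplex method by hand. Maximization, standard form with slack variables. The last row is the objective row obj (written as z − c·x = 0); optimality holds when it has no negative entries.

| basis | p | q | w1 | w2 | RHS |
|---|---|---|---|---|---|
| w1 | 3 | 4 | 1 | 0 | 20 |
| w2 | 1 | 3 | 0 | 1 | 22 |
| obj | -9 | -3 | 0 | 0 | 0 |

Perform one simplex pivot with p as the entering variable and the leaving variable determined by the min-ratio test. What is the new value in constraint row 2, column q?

5/3

Ratio test on column p — row 1: 20/3 = 20/3; row 2: 22/1 = 22. Minimum is 20/3 at row 1 (w1 leaves); pivot element 3.
Divide row 1 by 3; eliminate column p from the other rows.
Row 2 update in column q: 3 − 1·(4/3) = 5/3.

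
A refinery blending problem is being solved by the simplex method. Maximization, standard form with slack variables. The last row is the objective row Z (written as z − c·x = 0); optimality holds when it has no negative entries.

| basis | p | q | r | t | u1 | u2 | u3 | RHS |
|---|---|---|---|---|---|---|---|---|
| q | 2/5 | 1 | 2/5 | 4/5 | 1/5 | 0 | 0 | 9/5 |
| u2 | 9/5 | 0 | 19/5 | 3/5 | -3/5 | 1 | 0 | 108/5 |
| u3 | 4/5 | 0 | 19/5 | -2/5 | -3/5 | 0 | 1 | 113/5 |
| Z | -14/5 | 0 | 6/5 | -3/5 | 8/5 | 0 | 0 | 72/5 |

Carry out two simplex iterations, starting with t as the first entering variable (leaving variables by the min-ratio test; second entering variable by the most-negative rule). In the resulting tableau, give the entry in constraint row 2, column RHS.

Ratio test on column t — row 1: (9/5)/(4/5) = 9/4; row 2: (108/5)/(3/5) = 36; row 3: entry -2/5 ≤ 0. Minimum is 9/4 at row 1 (q leaves); pivot element 4/5.
Divide row 1 by 4/5; eliminate column t from the other rows.
Second iteration: most negative Z-row entry is -5/2 in column p, so p enters.
Ratio test on column p — row 1: (9/4)/(1/2) = 9/2; row 2: (81/4)/(3/2) = 27/2; row 3: (47/2)/1 = 47/2. Minimum is 9/2 at row 1 (t leaves); pivot element 1/2.
Divide row 1 by 1/2; eliminate column p from the other rows.
After both pivots, the entry at constraint row 2, column RHS is 27/2.

27/2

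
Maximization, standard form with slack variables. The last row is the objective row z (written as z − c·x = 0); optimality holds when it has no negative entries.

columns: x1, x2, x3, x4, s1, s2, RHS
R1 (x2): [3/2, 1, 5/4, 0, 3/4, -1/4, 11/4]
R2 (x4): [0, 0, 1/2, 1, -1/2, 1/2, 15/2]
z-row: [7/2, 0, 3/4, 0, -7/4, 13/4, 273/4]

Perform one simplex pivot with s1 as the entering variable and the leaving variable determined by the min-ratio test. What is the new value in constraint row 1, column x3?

Ratio test on column s1 — row 1: (11/4)/(3/4) = 11/3; row 2: entry -1/2 ≤ 0. Minimum is 11/3 at row 1 (x2 leaves); pivot element 3/4.
Divide row 1 by 3/4; eliminate column s1 from the other rows.
In the new row 1, the x3 entry is the old entry divided by the pivot: (5/4)/(3/4) = 5/3.

5/3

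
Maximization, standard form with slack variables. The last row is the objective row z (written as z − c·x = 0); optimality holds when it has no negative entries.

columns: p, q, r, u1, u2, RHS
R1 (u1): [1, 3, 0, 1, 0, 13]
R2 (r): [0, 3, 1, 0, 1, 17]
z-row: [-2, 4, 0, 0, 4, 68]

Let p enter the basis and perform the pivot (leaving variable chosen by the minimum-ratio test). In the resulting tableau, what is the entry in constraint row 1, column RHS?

Ratio test on column p — row 1: 13/1 = 13; row 2: entry 0 ≤ 0. Minimum is 13 at row 1 (u1 leaves); pivot element 1.
Divide row 1 by 1; eliminate column p from the other rows.
In the new row 1, the RHS entry is the old entry divided by the pivot: 13/1 = 13.

13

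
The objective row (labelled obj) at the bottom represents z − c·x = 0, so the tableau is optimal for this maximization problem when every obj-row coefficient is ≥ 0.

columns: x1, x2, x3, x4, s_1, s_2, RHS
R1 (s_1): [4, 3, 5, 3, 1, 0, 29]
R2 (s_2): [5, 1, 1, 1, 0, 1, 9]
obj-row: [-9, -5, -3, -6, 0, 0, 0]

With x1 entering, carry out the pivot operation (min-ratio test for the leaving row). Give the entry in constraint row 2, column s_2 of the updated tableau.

Ratio test on column x1 — row 1: 29/4 = 29/4; row 2: 9/5 = 9/5. Minimum is 9/5 at row 2 (s_2 leaves); pivot element 5.
Divide row 2 by 5; eliminate column x1 from the other rows.
In the new row 2, the s_2 entry is the old entry divided by the pivot: 1/5 = 1/5.

1/5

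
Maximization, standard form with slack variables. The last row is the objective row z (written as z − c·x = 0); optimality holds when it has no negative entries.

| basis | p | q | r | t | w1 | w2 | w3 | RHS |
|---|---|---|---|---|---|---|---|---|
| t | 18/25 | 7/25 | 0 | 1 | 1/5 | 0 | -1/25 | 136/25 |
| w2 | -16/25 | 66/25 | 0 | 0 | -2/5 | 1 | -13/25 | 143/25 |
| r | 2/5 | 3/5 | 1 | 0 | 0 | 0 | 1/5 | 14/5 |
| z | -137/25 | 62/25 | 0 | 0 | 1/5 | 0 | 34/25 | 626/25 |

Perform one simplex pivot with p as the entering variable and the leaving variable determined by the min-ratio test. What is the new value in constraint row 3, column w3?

Ratio test on column p — row 1: (136/25)/(18/25) = 68/9; row 2: entry -16/25 ≤ 0; row 3: (14/5)/(2/5) = 7. Minimum is 7 at row 3 (r leaves); pivot element 2/5.
Divide row 3 by 2/5; eliminate column p from the other rows.
In the new row 3, the w3 entry is the old entry divided by the pivot: (1/5)/(2/5) = 1/2.

1/2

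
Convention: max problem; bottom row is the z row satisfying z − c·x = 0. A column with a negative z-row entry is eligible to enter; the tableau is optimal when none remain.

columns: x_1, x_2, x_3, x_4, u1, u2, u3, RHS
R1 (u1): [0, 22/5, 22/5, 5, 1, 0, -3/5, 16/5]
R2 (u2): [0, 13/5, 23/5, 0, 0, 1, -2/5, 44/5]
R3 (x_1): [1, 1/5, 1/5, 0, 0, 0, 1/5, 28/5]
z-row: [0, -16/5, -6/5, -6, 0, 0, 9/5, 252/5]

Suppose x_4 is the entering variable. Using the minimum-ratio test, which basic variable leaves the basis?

u1

Column x_4 entries and ratios — u1: (16/5)/5 = 16/25; u2: 0 ≤ 0, skip; x_1: 0 ≤ 0, skip.
Smallest ratio is 16/25 in the row of u1, so u1 leaves.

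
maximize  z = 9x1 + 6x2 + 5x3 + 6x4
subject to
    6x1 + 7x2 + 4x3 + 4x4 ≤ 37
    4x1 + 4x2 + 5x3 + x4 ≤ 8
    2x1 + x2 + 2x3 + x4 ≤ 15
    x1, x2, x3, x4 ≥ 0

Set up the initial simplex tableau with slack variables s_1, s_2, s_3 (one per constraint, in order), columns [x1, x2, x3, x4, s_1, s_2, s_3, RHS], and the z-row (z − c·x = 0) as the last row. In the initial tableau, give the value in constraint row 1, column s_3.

0

Slack s_3 belongs to constraint 3; its column is the unit vector e_3, so the entry in row 1 is 0.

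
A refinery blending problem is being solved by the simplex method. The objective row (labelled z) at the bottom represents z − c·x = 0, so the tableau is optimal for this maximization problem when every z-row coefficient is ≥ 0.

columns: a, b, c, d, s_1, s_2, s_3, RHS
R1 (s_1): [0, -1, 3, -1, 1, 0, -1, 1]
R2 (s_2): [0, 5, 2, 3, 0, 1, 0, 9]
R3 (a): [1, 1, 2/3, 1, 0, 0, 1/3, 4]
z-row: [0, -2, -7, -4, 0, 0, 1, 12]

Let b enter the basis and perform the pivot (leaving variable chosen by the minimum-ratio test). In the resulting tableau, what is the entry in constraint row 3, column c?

Ratio test on column b — row 1: entry -1 ≤ 0; row 2: 9/5 = 9/5; row 3: 4/1 = 4. Minimum is 9/5 at row 2 (s_2 leaves); pivot element 5.
Divide row 2 by 5; eliminate column b from the other rows.
Row 3 update in column c: 2/3 − 1·(2/5) = 4/15.

4/15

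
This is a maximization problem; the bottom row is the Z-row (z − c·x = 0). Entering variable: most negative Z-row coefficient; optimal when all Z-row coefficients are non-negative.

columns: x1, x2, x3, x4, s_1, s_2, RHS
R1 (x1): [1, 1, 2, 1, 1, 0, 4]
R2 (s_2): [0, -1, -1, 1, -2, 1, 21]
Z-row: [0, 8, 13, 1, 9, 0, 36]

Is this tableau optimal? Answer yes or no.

yes

Every Z-row coefficient is ≥ 0, so the tableau is optimal.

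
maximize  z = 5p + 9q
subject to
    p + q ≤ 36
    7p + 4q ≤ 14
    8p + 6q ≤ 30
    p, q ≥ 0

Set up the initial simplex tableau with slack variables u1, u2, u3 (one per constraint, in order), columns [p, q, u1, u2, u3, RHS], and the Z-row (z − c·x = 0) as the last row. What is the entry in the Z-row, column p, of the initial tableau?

The Z-row carries the negated objective coefficients: the p entry is -5.

-5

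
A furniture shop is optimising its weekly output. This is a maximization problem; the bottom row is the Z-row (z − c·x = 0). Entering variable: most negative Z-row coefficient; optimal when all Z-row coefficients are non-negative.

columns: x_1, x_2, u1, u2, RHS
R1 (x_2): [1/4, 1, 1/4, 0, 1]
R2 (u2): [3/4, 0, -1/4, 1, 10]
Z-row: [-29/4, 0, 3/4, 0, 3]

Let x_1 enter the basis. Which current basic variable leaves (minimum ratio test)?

x_2

Column x_1 entries and ratios — x_2: 1/(1/4) = 4; u2: 10/(3/4) = 40/3.
Smallest ratio is 4 in the row of x_2, so x_2 leaves.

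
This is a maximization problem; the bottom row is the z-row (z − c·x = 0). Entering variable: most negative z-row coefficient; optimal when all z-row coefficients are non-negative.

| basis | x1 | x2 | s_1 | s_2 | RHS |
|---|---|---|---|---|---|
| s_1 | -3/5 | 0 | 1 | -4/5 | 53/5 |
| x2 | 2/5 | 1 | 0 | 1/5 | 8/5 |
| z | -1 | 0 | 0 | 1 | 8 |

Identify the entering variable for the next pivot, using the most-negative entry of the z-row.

Negative z-row entries: x1: -1.
The most negative is -1 in column x1, so x1 enters.

x1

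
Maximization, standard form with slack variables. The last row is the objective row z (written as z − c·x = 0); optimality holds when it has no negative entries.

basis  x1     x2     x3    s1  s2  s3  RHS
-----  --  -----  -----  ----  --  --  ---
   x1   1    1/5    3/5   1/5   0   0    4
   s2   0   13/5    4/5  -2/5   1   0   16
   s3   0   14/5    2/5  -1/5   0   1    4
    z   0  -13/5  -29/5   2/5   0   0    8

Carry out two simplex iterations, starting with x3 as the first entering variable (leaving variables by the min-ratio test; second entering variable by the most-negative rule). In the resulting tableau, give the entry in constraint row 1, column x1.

Ratio test on column x3 — row 1: 4/(3/5) = 20/3; row 2: 16/(4/5) = 20; row 3: 4/(2/5) = 10. Minimum is 20/3 at row 1 (x1 leaves); pivot element 3/5.
Divide row 1 by 3/5; eliminate column x3 from the other rows.
Second iteration: most negative z-row entry is -2/3 in column x2, so x2 enters.
Ratio test on column x2 — row 1: (20/3)/(1/3) = 20; row 2: (32/3)/(7/3) = 32/7; row 3: (4/3)/(8/3) = 1/2. Minimum is 1/2 at row 3 (s3 leaves); pivot element 8/3.
Divide row 3 by 8/3; eliminate column x2 from the other rows.
After both pivots, the entry at constraint row 1, column x1 is 7/4.

7/4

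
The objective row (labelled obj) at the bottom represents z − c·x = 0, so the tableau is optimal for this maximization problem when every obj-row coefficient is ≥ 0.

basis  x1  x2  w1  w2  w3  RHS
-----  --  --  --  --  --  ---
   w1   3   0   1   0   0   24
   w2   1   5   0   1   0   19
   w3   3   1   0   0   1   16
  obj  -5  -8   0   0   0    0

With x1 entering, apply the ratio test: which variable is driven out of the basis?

w3

Column x1 entries and ratios — w1: 24/3 = 8; w2: 19/1 = 19; w3: 16/3 = 16/3.
Smallest ratio is 16/3 in the row of w3, so w3 leaves.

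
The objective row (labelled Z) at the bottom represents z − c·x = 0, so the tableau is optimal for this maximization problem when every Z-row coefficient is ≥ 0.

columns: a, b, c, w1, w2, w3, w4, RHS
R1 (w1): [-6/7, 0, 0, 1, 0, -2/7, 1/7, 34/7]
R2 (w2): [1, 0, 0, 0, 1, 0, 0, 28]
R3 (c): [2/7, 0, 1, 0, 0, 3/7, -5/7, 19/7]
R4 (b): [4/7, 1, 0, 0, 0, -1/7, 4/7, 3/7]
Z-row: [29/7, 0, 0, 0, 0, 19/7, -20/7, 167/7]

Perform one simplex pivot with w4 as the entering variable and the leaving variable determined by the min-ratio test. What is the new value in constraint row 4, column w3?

Ratio test on column w4 — row 1: (34/7)/(1/7) = 34; row 2: entry 0 ≤ 0; row 3: entry -5/7 ≤ 0; row 4: (3/7)/(4/7) = 3/4. Minimum is 3/4 at row 4 (b leaves); pivot element 4/7.
Divide row 4 by 4/7; eliminate column w4 from the other rows.
In the new row 4, the w3 entry is the old entry divided by the pivot: (-1/7)/(4/7) = -1/4.

-1/4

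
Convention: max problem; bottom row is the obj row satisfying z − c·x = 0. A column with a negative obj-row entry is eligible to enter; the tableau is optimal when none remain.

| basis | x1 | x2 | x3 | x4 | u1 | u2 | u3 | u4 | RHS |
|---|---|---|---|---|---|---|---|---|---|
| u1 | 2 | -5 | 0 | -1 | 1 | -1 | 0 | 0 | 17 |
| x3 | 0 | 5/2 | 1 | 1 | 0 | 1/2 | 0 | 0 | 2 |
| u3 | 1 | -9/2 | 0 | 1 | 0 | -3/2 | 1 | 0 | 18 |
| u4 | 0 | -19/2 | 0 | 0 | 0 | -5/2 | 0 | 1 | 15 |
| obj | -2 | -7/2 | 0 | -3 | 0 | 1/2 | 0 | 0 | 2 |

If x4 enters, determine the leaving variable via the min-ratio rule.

Column x4 entries and ratios — u1: -1 ≤ 0, skip; x3: 2/1 = 2; u3: 18/1 = 18; u4: 0 ≤ 0, skip.
Smallest ratio is 2 in the row of x3, so x3 leaves.

x3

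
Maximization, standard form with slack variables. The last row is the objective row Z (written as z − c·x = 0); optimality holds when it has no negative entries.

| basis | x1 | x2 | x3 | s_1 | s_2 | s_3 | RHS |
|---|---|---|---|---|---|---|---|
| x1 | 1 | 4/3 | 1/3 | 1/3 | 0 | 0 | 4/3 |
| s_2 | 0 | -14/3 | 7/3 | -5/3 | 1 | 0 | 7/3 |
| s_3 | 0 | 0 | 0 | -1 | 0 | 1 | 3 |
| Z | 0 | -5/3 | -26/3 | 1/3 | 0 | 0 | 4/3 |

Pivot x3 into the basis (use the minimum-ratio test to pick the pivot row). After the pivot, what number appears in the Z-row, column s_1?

Ratio test on column x3 — row 1: (4/3)/(1/3) = 4; row 2: (7/3)/(7/3) = 1; row 3: entry 0 ≤ 0. Minimum is 1 at row 2 (s_2 leaves); pivot element 7/3.
Divide row 2 by 7/3; eliminate column x3 from the other rows.
Z-row update in column s_1: 1/3 − (-26/3)·(-5/7) = -41/7.

-41/7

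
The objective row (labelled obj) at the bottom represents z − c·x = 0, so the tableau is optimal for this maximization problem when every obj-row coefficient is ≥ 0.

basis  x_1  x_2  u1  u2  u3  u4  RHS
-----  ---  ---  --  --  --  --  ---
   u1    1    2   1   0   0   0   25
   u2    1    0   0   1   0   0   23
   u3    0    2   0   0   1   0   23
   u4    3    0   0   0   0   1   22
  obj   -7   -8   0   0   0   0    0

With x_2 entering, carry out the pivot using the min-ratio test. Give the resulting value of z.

92

Ratio test on column x_2 — row 1: 25/2 = 25/2; row 2: entry 0 ≤ 0; row 3: 23/2 = 23/2; row 4: entry 0 ≤ 0. Minimum is 23/2 at row 3 (u3 leaves); pivot element 2.
Pivot on row 3; the obj-row RHS becomes 0 − (-8)·(23/2) = 92.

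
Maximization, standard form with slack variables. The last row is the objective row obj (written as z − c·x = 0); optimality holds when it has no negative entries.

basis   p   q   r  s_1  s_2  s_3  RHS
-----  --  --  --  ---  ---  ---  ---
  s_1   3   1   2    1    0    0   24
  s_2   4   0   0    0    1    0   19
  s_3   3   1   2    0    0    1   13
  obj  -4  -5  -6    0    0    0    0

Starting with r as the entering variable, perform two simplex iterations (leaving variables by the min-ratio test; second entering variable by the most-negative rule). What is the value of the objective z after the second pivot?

Ratio test on column r — row 1: 24/2 = 12; row 2: entry 0 ≤ 0; row 3: 13/2 = 13/2. Minimum is 13/2 at row 3 (s_3 leaves); pivot element 2.
Pivot on row 3; the obj-row RHS becomes 0 − (-6)·(13/2) = 39.
Next entering variable (most negative obj-row entry -2): q.
Ratio test on column q — row 1: entry 0 ≤ 0; row 2: entry 0 ≤ 0; row 3: (13/2)/(1/2) = 13. Minimum is 13 at row 3 (r leaves); pivot element 1/2.
After the second pivot the obj-row RHS is 39 − (-2)·13 = 65.

65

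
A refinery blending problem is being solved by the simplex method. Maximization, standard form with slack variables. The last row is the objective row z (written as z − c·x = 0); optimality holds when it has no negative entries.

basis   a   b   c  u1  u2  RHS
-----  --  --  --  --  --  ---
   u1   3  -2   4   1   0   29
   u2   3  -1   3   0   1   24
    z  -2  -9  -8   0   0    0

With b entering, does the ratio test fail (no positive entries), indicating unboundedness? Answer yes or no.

Every constraint-row entry in column b is ≤ 0, so increasing b is unbounded.

yes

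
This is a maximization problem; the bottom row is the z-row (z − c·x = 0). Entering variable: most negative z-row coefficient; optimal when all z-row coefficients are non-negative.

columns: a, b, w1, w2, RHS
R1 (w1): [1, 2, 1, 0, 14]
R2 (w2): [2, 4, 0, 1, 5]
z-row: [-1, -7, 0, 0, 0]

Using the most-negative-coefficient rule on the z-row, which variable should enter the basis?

b

Negative z-row entries: a: -1, b: -7.
The most negative is -7 in column b, so b enters.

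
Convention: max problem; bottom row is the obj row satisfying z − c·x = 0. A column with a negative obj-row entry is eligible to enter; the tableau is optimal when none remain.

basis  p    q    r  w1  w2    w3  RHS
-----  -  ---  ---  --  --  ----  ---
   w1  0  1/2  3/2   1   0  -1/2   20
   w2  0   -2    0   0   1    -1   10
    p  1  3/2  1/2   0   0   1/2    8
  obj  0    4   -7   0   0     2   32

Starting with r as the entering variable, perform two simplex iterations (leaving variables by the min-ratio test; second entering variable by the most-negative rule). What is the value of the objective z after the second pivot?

Ratio test on column r — row 1: 20/(3/2) = 40/3; row 2: entry 0 ≤ 0; row 3: 8/(1/2) = 16. Minimum is 40/3 at row 1 (w1 leaves); pivot element 3/2.
Pivot on row 1; the obj-row RHS becomes 32 − (-7)·(40/3) = 376/3.
Next entering variable (most negative obj-row entry -1/3): w3.
Ratio test on column w3 — row 1: entry -1/3 ≤ 0; row 2: entry -1 ≤ 0; row 3: (4/3)/(2/3) = 2. Minimum is 2 at row 3 (p leaves); pivot element 2/3.
After the second pivot the obj-row RHS is 376/3 − (-1/3)·2 = 126.

126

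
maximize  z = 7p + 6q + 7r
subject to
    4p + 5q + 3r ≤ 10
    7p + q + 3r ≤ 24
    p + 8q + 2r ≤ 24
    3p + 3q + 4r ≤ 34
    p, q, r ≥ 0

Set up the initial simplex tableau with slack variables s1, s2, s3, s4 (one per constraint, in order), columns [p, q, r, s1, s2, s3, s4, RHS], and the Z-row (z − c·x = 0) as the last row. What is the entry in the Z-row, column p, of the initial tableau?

-7

The Z-row carries the negated objective coefficients: the p entry is -7.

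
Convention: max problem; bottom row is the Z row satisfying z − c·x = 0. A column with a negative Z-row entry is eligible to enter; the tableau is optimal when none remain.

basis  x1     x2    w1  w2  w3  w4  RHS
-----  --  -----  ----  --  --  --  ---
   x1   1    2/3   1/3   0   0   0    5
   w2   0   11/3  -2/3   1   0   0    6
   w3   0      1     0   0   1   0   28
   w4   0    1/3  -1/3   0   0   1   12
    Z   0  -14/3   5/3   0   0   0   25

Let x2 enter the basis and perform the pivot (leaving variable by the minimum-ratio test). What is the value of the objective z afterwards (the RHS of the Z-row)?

359/11

Ratio test on column x2 — row 1: 5/(2/3) = 15/2; row 2: 6/(11/3) = 18/11; row 3: 28/1 = 28; row 4: 12/(1/3) = 36. Minimum is 18/11 at row 2 (w2 leaves); pivot element 11/3.
Pivot on row 2; the Z-row RHS becomes 25 − (-14/3)·(18/11) = 359/11.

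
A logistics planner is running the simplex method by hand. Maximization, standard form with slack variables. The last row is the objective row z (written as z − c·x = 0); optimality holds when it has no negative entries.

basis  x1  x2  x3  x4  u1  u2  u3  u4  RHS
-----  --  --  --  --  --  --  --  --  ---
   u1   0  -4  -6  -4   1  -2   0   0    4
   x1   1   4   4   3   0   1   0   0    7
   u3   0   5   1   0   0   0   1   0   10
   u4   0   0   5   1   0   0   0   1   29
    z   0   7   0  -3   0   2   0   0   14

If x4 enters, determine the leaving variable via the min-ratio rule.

Column x4 entries and ratios — u1: -4 ≤ 0, skip; x1: 7/3 = 7/3; u3: 0 ≤ 0, skip; u4: 29/1 = 29.
Smallest ratio is 7/3 in the row of x1, so x1 leaves.

x1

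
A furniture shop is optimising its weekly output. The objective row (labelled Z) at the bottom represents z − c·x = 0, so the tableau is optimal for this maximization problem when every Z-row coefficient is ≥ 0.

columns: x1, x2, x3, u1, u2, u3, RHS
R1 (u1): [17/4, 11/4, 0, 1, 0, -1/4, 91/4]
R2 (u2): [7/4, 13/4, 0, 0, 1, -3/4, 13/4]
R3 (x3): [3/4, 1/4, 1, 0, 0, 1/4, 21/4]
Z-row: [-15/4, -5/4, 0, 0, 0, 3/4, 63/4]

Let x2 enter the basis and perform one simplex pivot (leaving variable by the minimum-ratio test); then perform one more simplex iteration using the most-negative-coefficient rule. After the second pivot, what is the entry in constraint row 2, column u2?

Ratio test on column x2 — row 1: (91/4)/(11/4) = 91/11; row 2: (13/4)/(13/4) = 1; row 3: (21/4)/(1/4) = 21. Minimum is 1 at row 2 (u2 leaves); pivot element 13/4.
Divide row 2 by 13/4; eliminate column x2 from the other rows.
Second iteration: most negative Z-row entry is -40/13 in column x1, so x1 enters.
Ratio test on column x1 — row 1: 20/(36/13) = 65/9; row 2: 1/(7/13) = 13/7; row 3: 5/(8/13) = 65/8. Minimum is 13/7 at row 2 (x2 leaves); pivot element 7/13.
Divide row 2 by 7/13; eliminate column x1 from the other rows.
After both pivots, the entry at constraint row 2, column u2 is 4/7.

4/7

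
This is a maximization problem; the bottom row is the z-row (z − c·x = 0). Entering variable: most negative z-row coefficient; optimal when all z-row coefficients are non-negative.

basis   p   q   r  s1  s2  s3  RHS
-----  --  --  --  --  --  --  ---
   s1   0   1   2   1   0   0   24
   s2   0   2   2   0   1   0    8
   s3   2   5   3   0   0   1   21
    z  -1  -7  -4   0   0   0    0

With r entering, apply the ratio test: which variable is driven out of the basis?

s2

Column r entries and ratios — s1: 24/2 = 12; s2: 8/2 = 4; s3: 21/3 = 7.
Smallest ratio is 4 in the row of s2, so s2 leaves.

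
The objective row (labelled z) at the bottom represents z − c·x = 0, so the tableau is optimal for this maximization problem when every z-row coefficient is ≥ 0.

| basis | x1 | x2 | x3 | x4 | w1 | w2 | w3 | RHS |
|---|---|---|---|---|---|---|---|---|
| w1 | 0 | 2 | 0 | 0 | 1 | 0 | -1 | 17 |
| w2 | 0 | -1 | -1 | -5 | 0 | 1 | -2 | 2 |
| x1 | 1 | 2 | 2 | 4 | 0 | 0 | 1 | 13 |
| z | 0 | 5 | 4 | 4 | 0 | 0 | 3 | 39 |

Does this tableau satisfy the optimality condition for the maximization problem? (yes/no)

Every z-row coefficient is ≥ 0, so the tableau is optimal.

yes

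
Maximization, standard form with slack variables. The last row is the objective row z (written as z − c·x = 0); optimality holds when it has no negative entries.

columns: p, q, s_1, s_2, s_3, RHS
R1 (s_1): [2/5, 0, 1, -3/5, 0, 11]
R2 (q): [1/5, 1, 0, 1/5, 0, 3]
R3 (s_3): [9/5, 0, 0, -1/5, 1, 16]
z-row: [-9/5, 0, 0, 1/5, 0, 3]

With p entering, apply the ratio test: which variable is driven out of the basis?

Column p entries and ratios — s_1: 11/(2/5) = 55/2; q: 3/(1/5) = 15; s_3: 16/(9/5) = 80/9.
Smallest ratio is 80/9 in the row of s_3, so s_3 leaves.

s_3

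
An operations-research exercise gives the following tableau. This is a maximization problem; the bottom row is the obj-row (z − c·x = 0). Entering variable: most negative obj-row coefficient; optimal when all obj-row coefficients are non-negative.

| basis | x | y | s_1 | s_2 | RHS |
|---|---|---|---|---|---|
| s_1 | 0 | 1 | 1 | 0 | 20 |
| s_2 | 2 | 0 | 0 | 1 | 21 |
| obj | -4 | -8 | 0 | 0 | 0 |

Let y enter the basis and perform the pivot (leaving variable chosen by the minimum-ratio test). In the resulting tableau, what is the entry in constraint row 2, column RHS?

21

Ratio test on column y — row 1: 20/1 = 20; row 2: entry 0 ≤ 0. Minimum is 20 at row 1 (s_1 leaves); pivot element 1.
Divide row 1 by 1; eliminate column y from the other rows.
Row 2 update in column RHS: 21 − 0·20 = 21.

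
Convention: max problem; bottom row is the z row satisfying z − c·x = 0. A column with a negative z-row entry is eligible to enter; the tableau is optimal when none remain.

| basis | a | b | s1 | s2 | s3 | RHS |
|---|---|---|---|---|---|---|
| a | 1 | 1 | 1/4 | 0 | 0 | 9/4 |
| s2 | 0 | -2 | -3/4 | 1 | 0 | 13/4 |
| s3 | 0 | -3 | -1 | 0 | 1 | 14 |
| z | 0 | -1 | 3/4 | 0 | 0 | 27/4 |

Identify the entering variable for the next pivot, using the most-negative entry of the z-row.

b

Negative z-row entries: b: -1.
The most negative is -1 in column b, so b enters.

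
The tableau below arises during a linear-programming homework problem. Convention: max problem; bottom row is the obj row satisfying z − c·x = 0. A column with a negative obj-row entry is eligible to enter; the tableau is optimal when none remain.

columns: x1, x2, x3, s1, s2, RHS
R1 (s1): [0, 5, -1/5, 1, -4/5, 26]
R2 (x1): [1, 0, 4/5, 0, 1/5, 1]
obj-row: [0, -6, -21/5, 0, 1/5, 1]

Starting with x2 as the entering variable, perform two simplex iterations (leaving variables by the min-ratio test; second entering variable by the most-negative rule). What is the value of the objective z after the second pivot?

151/4

Ratio test on column x2 — row 1: 26/5 = 26/5; row 2: entry 0 ≤ 0. Minimum is 26/5 at row 1 (s1 leaves); pivot element 5.
Pivot on row 1; the obj-row RHS becomes 1 − (-6)·(26/5) = 161/5.
Next entering variable (most negative obj-row entry -111/25): x3.
Ratio test on column x3 — row 1: entry -1/25 ≤ 0; row 2: 1/(4/5) = 5/4. Minimum is 5/4 at row 2 (x1 leaves); pivot element 4/5.
After the second pivot the obj-row RHS is 161/5 − (-111/25)·(5/4) = 151/4.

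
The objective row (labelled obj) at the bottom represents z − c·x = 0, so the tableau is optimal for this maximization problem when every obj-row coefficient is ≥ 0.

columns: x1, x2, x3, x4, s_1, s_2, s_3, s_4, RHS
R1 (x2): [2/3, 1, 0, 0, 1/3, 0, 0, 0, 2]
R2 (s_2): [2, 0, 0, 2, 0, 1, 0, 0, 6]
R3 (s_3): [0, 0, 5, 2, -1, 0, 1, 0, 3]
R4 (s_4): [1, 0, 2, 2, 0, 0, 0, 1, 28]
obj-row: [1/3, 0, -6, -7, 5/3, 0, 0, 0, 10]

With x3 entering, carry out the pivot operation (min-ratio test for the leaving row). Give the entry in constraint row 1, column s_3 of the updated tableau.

0

Ratio test on column x3 — row 1: entry 0 ≤ 0; row 2: entry 0 ≤ 0; row 3: 3/5 = 3/5; row 4: 28/2 = 14. Minimum is 3/5 at row 3 (s_3 leaves); pivot element 5.
Divide row 3 by 5; eliminate column x3 from the other rows.
Row 1 update in column s_3: 0 − 0·(1/5) = 0.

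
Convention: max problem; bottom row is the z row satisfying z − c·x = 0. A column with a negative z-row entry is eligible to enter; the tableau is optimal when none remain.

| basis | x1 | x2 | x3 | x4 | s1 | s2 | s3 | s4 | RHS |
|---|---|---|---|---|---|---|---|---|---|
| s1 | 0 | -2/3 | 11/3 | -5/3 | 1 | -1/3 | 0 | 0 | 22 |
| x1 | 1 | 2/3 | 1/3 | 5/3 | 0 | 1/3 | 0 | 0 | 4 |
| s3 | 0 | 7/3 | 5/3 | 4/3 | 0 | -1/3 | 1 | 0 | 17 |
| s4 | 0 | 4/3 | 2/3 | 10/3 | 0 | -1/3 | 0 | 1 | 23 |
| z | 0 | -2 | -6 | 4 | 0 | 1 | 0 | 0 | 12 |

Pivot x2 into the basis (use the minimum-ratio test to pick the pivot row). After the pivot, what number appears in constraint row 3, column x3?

Ratio test on column x2 — row 1: entry -2/3 ≤ 0; row 2: 4/(2/3) = 6; row 3: 17/(7/3) = 51/7; row 4: 23/(4/3) = 69/4. Minimum is 6 at row 2 (x1 leaves); pivot element 2/3.
Divide row 2 by 2/3; eliminate column x2 from the other rows.
Row 3 update in column x3: 5/3 − (7/3)·(1/2) = 1/2.

1/2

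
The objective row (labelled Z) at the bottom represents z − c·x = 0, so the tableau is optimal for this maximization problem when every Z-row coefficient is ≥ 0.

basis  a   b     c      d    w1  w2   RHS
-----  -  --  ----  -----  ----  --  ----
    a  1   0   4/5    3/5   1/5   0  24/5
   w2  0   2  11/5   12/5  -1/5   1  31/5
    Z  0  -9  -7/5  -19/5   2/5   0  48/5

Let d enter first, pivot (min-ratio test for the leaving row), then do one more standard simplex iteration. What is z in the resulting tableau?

Ratio test on column d — row 1: (24/5)/(3/5) = 8; row 2: (31/5)/(12/5) = 31/12. Minimum is 31/12 at row 2 (w2 leaves); pivot element 12/5.
Pivot on row 2; the Z-row RHS becomes 48/5 − (-19/5)·(31/12) = 233/12.
Next entering variable (most negative Z-row entry -35/6): b.
Ratio test on column b — row 1: entry -1/2 ≤ 0; row 2: (31/12)/(5/6) = 31/10. Minimum is 31/10 at row 2 (d leaves); pivot element 5/6.
After the second pivot the Z-row RHS is 233/12 − (-35/6)·(31/10) = 75/2.

75/2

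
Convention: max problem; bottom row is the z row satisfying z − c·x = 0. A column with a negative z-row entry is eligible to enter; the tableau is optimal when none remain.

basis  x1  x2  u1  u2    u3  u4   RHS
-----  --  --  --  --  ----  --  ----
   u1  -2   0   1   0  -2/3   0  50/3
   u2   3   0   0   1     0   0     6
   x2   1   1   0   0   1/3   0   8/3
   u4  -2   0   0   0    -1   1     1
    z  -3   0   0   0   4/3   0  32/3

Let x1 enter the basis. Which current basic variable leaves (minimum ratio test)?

Column x1 entries and ratios — u1: -2 ≤ 0, skip; u2: 6/3 = 2; x2: (8/3)/1 = 8/3; u4: -2 ≤ 0, skip.
Smallest ratio is 2 in the row of u2, so u2 leaves.

u2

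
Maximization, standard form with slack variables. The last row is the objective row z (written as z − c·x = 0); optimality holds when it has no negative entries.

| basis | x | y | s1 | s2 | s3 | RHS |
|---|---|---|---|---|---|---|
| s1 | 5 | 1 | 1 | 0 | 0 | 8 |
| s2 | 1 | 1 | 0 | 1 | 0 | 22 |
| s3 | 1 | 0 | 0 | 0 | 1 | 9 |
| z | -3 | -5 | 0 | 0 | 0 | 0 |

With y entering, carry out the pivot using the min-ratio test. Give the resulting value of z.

40

Ratio test on column y — row 1: 8/1 = 8; row 2: 22/1 = 22; row 3: entry 0 ≤ 0. Minimum is 8 at row 1 (s1 leaves); pivot element 1.
Pivot on row 1; the z-row RHS becomes 0 − (-5)·8 = 40.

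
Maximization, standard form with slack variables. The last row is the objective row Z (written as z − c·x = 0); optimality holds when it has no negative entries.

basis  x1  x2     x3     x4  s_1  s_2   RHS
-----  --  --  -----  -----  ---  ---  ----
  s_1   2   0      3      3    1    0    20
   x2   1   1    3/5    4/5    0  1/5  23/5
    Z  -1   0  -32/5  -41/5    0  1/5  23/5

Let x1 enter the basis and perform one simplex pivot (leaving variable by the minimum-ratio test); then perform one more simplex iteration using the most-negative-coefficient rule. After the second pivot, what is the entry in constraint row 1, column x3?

Ratio test on column x1 — row 1: 20/2 = 10; row 2: (23/5)/1 = 23/5. Minimum is 23/5 at row 2 (x2 leaves); pivot element 1.
Divide row 2 by 1; eliminate column x1 from the other rows.
Second iteration: most negative Z-row entry is -37/5 in column x4, so x4 enters.
Ratio test on column x4 — row 1: (54/5)/(7/5) = 54/7; row 2: (23/5)/(4/5) = 23/4. Minimum is 23/4 at row 2 (x1 leaves); pivot element 4/5.
Divide row 2 by 4/5; eliminate column x4 from the other rows.
After both pivots, the entry at constraint row 1, column x3 is 3/4.

3/4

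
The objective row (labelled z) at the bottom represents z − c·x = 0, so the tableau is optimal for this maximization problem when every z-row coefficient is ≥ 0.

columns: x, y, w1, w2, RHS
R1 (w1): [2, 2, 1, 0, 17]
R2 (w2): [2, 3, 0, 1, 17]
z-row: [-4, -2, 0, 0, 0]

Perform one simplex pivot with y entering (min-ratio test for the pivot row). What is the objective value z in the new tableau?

Ratio test on column y — row 1: 17/2 = 17/2; row 2: 17/3 = 17/3. Minimum is 17/3 at row 2 (w2 leaves); pivot element 3.
Pivot on row 2; the z-row RHS becomes 0 − (-2)·(17/3) = 34/3.

34/3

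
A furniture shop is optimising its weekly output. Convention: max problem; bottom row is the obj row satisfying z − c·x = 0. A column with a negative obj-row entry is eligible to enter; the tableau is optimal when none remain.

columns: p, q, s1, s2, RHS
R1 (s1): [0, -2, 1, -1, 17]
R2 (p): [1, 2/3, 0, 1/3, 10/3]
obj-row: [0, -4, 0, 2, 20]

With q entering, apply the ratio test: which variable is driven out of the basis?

Column q entries and ratios — s1: -2 ≤ 0, skip; p: (10/3)/(2/3) = 5.
Smallest ratio is 5 in the row of p, so p leaves.

p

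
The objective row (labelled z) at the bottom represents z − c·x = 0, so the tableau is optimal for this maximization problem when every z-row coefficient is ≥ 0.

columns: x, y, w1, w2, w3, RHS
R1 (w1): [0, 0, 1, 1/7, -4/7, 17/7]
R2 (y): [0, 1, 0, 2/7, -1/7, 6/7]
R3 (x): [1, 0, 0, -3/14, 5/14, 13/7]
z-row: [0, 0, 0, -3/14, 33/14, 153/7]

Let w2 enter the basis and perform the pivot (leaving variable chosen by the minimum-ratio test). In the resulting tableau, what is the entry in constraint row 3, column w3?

1/4

Ratio test on column w2 — row 1: (17/7)/(1/7) = 17; row 2: (6/7)/(2/7) = 3; row 3: entry -3/14 ≤ 0. Minimum is 3 at row 2 (y leaves); pivot element 2/7.
Divide row 2 by 2/7; eliminate column w2 from the other rows.
Row 3 update in column w3: 5/14 − (-3/14)·(-1/2) = 1/4.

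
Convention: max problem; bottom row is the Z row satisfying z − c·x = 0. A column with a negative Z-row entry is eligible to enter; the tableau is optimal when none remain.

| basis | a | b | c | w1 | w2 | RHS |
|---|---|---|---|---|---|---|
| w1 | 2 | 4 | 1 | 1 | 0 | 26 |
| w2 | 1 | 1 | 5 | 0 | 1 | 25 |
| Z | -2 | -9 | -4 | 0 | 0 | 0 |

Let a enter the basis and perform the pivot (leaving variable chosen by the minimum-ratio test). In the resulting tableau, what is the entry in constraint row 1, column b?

Ratio test on column a — row 1: 26/2 = 13; row 2: 25/1 = 25. Minimum is 13 at row 1 (w1 leaves); pivot element 2.
Divide row 1 by 2; eliminate column a from the other rows.
In the new row 1, the b entry is the old entry divided by the pivot: 4/2 = 2.

2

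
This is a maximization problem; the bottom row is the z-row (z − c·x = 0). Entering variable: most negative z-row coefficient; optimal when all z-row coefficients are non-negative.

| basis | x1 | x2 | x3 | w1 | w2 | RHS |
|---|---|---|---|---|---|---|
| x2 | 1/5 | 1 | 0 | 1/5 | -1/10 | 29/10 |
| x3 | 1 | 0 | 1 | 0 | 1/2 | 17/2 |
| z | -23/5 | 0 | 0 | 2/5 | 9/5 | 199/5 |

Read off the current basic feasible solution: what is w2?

w2 is not in the basis, so in the current basic feasible solution w2 = 0.

0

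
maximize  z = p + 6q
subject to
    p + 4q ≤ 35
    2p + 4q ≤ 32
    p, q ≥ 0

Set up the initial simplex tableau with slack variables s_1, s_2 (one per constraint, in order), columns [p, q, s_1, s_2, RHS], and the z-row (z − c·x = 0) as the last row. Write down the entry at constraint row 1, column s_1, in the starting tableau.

Slack s_1 belongs to constraint 1; its column is the unit vector e_1, so the entry in row 1 is 1.

1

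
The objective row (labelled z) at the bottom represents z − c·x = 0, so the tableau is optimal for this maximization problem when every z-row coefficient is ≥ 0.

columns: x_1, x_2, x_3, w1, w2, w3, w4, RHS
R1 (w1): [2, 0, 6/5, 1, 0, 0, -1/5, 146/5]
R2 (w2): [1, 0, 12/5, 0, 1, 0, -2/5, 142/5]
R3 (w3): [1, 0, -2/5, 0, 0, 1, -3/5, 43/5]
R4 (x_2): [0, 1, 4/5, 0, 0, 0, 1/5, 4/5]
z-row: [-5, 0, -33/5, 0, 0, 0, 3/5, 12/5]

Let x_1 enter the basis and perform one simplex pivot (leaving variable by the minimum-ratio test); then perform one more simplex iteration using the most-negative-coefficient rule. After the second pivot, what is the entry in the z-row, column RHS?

54

Ratio test on column x_1 — row 1: (146/5)/2 = 73/5; row 2: (142/5)/1 = 142/5; row 3: (43/5)/1 = 43/5; row 4: entry 0 ≤ 0. Minimum is 43/5 at row 3 (w3 leaves); pivot element 1.
Divide row 3 by 1; eliminate column x_1 from the other rows.
Second iteration: most negative z-row entry is -43/5 in column x_3, so x_3 enters.
Ratio test on column x_3 — row 1: 12/2 = 6; row 2: (99/5)/(14/5) = 99/14; row 3: entry -2/5 ≤ 0; row 4: (4/5)/(4/5) = 1. Minimum is 1 at row 4 (x_2 leaves); pivot element 4/5.
Divide row 4 by 4/5; eliminate column x_3 from the other rows.
After both pivots, the entry at the z-row, column RHS is 54.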